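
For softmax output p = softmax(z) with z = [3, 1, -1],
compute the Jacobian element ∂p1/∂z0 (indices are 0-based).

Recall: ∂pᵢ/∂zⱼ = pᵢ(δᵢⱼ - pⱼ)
∂p1/∂z0 = -0.1017

p = softmax(z) = [0.8668, 0.1173, 0.01588]
p1 = 0.1173, p0 = 0.8668

∂p1/∂z0 = -p1 × p0 = -0.1173 × 0.8668 = -0.1017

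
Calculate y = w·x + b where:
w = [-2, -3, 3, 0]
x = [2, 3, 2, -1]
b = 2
y = -5

y = (-2)(2) + (-3)(3) + (3)(2) + (0)(-1) + 2 = -5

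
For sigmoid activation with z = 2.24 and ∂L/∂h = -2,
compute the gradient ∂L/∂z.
∂L/∂z = -0.1739

σ(2.24) = 0.9038
σ'(2.24) = σ(2.24)(1 - σ(2.24)) = 0.9038 × 0.09622 = 0.08696
∂L/∂z = ∂L/∂h · σ'(z) = -2 × 0.08696 = -0.1739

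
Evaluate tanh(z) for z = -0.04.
-0.03998

tanh(-0.04) = (e^(-0.04) - e^(0.04))/(e^(-0.04) + e^(0.04)) = -0.03998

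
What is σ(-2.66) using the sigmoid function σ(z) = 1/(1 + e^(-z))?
0.06538

sigmoid(-2.66) = 1/(1 + e^(2.66)) = 1/(1 + 14.3) = 0.06538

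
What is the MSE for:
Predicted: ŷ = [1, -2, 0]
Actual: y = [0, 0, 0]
MSE = 1.667

MSE = (1/3)((1-0)² + (-2-0)² + (0-0)²) = (1/3)(1 + 4 + 0) = 1.667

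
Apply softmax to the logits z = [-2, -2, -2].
p = [0.3333, 0.3333, 0.3333]

exp(z) = [0.1353, 0.1353, 0.1353]
Sum = 0.406
p = [0.3333, 0.3333, 0.3333]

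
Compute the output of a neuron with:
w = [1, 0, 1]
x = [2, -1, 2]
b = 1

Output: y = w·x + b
y = 5

y = (1)(2) + (0)(-1) + (1)(2) + 1 = 5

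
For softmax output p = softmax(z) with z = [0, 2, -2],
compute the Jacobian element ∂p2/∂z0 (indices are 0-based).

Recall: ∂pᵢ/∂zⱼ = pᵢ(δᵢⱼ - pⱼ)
∂p2/∂z0 = -0.001862

p = softmax(z) = [0.1173, 0.8668, 0.01588]
p2 = 0.01588, p0 = 0.1173

∂p2/∂z0 = -p2 × p0 = -0.01588 × 0.1173 = -0.001862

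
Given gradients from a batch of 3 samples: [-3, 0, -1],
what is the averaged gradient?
Average gradient = -1.333

Average = (1/3)(-3 + 0 + -1) = -4/3 = -1.333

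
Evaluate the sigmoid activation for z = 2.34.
0.9121

sigmoid(2.34) = 1/(1 + e^(-2.34)) = 1/(1 + 0.09633) = 0.9121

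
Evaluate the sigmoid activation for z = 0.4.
0.5987

sigmoid(0.4) = 1/(1 + e^(-0.4)) = 1/(1 + 0.6703) = 0.5987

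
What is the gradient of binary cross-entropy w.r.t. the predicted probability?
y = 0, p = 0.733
∂L/∂p = 3.745

∂L/∂p = -y/p + (1-y)/(1-p) = 0 + 1/0.267 = 3.745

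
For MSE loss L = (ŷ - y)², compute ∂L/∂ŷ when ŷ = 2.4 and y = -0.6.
∂L/∂ŷ = 6.0

∂L/∂ŷ = 2(ŷ - y) = 2(2.4 - -0.6) = 2(3.0) = 6.0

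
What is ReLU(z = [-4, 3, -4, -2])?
h = [0, 3, 0, 0]

ReLU applied element-wise: max(0,-4)=0, max(0,3)=3, max(0,-4)=0, max(0,-2)=0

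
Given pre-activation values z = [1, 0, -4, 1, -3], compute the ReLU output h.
h = [1, 0, 0, 1, 0]

ReLU applied element-wise: max(0,1)=1, max(0,0)=0, max(0,-4)=0, max(0,1)=1, max(0,-3)=0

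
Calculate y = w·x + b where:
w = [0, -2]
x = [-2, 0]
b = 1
y = 1

y = (0)(-2) + (-2)(0) + 1 = 1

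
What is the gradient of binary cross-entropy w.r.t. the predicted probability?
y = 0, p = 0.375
∂L/∂p = 1.6

∂L/∂p = -y/p + (1-y)/(1-p) = 0 + 1/0.625 = 1.6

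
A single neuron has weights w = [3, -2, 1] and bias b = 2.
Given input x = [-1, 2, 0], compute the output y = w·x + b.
y = -5

y = (3)(-1) + (-2)(2) + (1)(0) + 2 = -5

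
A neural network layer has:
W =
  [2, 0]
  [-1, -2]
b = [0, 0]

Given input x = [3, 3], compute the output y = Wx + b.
y = [6, -9]

Wx = [2×3 + 0×3, -1×3 + -2×3]
   = [6, -9]
y = Wx + b = [6 + 0, -9 + 0] = [6, -9]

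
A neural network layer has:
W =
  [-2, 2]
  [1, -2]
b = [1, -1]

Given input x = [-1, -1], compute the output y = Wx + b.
y = [1, 0]

Wx = [-2×-1 + 2×-1, 1×-1 + -2×-1]
   = [0, 1]
y = Wx + b = [0 + 1, 1 + -1] = [1, 0]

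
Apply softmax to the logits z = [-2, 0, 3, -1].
p = [0.0063, 0.0463, 0.9304, 0.017]

exp(z) = [0.1353, 1, 20.09, 0.3679]
Sum = 21.59
p = [0.0063, 0.0463, 0.9304, 0.017]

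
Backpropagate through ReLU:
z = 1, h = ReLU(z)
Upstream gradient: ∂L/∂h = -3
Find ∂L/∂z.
∂L/∂z = -3

h = ReLU(1) = 1
Since z > 0: ∂h/∂z = 1
∂L/∂z = ∂L/∂h · ∂h/∂z = -3 × 1 = -3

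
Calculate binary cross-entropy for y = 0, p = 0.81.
L = 1.661

L = -0·log(0.81) - 1·log(0.19) = -log(0.19) = 1.661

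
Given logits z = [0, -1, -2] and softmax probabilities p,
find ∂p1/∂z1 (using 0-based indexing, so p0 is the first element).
∂p1/∂z1 = 0.1848

p = softmax(z) = [0.6652, 0.2447, 0.09003]
p1 = 0.2447

∂p1/∂z1 = p1(1 - p1) = 0.2447 × (1 - 0.2447) = 0.1848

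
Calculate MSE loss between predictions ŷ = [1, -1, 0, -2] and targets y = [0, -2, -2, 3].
MSE = 7.75

MSE = (1/4)((1-0)² + (-1--2)² + (0--2)² + (-2-3)²) = (1/4)(1 + 1 + 4 + 25) = 7.75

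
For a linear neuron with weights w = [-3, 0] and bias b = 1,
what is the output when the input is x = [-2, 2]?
y = 7

y = (-3)(-2) + (0)(2) + 1 = 7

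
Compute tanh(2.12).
0.9716

tanh(2.12) = (e^(2.12) - e^(-2.12))/(e^(2.12) + e^(-2.12)) = 0.9716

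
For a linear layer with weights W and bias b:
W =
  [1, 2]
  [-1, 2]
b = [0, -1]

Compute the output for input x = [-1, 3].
y = [5, 6]

Wx = [1×-1 + 2×3, -1×-1 + 2×3]
   = [5, 7]
y = Wx + b = [5 + 0, 7 + -1] = [5, 6]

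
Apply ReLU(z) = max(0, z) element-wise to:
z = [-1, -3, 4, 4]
h = [0, 0, 4, 4]

ReLU applied element-wise: max(0,-1)=0, max(0,-3)=0, max(0,4)=4, max(0,4)=4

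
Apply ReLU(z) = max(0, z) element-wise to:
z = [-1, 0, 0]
h = [0, 0, 0]

ReLU applied element-wise: max(0,-1)=0, max(0,0)=0, max(0,0)=0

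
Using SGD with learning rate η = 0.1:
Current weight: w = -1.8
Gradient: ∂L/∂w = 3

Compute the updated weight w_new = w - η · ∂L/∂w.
w_new = -2.1

w_new = w - η·∂L/∂w = -1.8 - 0.1×(3) = -1.8 - (0.3) = -2.1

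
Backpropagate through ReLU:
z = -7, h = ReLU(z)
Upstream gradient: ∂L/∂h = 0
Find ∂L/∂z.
∂L/∂z = 0

h = ReLU(-7) = 0
Since z < 0: ∂h/∂z = 0
∂L/∂z = ∂L/∂h · ∂h/∂z = 0 × 0 = 0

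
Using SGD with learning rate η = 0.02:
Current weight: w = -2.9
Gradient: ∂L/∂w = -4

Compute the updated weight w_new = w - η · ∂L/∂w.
w_new = -2.82

w_new = w - η·∂L/∂w = -2.9 - 0.02×(-4) = -2.9 - (-0.08) = -2.82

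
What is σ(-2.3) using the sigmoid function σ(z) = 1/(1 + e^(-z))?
0.09112

sigmoid(-2.3) = 1/(1 + e^(2.3)) = 1/(1 + 9.974) = 0.09112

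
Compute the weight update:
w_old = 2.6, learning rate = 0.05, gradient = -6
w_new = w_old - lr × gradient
w_new = 2.9

w_new = w - η·∂L/∂w = 2.6 - 0.05×(-6) = 2.6 - (-0.3) = 2.9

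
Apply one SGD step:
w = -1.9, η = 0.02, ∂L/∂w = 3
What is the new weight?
w_new = -1.96

w_new = w - η·∂L/∂w = -1.9 - 0.02×(3) = -1.9 - (0.06) = -1.96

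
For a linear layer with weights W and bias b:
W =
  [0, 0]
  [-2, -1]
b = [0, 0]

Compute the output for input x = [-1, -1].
y = [0, 3]

Wx = [0×-1 + 0×-1, -2×-1 + -1×-1]
   = [0, 3]
y = Wx + b = [0 + 0, 3 + 0] = [0, 3]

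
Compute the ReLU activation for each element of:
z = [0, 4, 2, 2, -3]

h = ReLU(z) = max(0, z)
h = [0, 4, 2, 2, 0]

ReLU applied element-wise: max(0,0)=0, max(0,4)=4, max(0,2)=2, max(0,2)=2, max(0,-3)=0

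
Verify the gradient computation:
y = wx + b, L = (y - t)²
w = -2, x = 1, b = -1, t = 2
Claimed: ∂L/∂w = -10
Correct

y = (-2)(1) + -1 = -3
∂L/∂y = 2(y - t) = 2(-3 - 2) = -10
∂y/∂w = x = 1
∂L/∂w = -10 × 1 = -10

Claimed value: -10
Correct: The correct gradient is -10.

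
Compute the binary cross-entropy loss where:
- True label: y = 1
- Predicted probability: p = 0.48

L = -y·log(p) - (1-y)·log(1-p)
L = 0.734

L = -1·log(0.48) - 0·log(0.52) = -log(0.48) = 0.734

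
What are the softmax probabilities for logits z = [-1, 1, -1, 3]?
p = [0.0156, 0.1155, 0.0156, 0.8533]

exp(z) = [0.3679, 2.718, 0.3679, 20.09]
Sum = 23.54
p = [0.0156, 0.1155, 0.0156, 0.8533]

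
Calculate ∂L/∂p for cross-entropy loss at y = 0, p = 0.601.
∂L/∂p = 2.506

∂L/∂p = -y/p + (1-y)/(1-p) = 0 + 1/0.399 = 2.506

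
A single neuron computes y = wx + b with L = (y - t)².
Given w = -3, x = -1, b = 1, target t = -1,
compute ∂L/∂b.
∂L/∂b = 10

y = wx + b = (-3)(-1) + 1 = 4
∂L/∂y = 2(y - t) = 2(4 - -1) = 10
∂y/∂b = 1
∂L/∂b = ∂L/∂y · ∂y/∂b = 10 × 1 = 10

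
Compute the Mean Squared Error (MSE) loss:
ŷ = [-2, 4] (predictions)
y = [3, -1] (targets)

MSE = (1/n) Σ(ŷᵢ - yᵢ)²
MSE = 25

MSE = (1/2)((-2-3)² + (4--1)²) = (1/2)(25 + 25) = 25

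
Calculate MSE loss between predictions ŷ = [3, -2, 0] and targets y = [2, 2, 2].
MSE = 7

MSE = (1/3)((3-2)² + (-2-2)² + (0-2)²) = (1/3)(1 + 16 + 4) = 7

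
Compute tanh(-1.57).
-0.917

tanh(-1.57) = (e^(-1.57) - e^(1.57))/(e^(-1.57) + e^(1.57)) = -0.917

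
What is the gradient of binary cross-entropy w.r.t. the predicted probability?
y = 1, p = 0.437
∂L/∂p = -2.288

∂L/∂p = -y/p + (1-y)/(1-p) = -1/0.437 + 0 = -2.288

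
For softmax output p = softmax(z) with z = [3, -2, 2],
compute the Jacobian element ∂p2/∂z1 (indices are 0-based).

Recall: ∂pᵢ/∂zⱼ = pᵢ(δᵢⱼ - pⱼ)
∂p2/∂z1 = -0.001312

p = softmax(z) = [0.7275, 0.004902, 0.2676]
p2 = 0.2676, p1 = 0.004902

∂p2/∂z1 = -p2 × p1 = -0.2676 × 0.004902 = -0.001312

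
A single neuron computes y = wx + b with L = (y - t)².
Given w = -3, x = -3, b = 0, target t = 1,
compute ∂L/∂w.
∂L/∂w = -48

y = wx + b = (-3)(-3) + 0 = 9
∂L/∂y = 2(y - t) = 2(9 - 1) = 16
∂y/∂w = x = -3
∂L/∂w = ∂L/∂y · ∂y/∂w = 16 × -3 = -48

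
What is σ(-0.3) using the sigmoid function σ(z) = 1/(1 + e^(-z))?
0.4256

sigmoid(-0.3) = 1/(1 + e^(0.3)) = 1/(1 + 1.35) = 0.4256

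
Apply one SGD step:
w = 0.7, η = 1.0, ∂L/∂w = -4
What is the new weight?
w_new = 4.7

w_new = w - η·∂L/∂w = 0.7 - 1.0×(-4) = 0.7 - (-4) = 4.7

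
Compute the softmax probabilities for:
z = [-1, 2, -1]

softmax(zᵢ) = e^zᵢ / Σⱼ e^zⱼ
p = [0.0453, 0.9094, 0.0453]

exp(z) = [0.3679, 7.389, 0.3679]
Sum = 8.125
p = [0.0453, 0.9094, 0.0453]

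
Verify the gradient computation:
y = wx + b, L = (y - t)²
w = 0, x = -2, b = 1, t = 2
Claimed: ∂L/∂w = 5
Incorrect

y = (0)(-2) + 1 = 1
∂L/∂y = 2(y - t) = 2(1 - 2) = -2
∂y/∂w = x = -2
∂L/∂w = -2 × -2 = 4

Claimed value: 5
Incorrect: The correct gradient is 4.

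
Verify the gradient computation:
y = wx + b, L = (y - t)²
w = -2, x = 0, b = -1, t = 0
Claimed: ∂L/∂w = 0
Correct

y = (-2)(0) + -1 = -1
∂L/∂y = 2(y - t) = 2(-1 - 0) = -2
∂y/∂w = x = 0
∂L/∂w = -2 × 0 = 0

Claimed value: 0
Correct: The correct gradient is 0.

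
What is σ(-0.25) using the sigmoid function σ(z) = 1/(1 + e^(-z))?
0.4378

sigmoid(-0.25) = 1/(1 + e^(0.25)) = 1/(1 + 1.284) = 0.4378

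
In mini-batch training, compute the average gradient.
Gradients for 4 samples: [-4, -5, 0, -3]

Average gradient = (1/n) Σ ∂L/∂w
Average gradient = -3

Average = (1/4)(-4 + -5 + 0 + -3) = -12/4 = -3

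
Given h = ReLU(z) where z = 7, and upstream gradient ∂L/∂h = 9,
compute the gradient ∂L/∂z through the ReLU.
∂L/∂z = 9

h = ReLU(7) = 7
Since z > 0: ∂h/∂z = 1
∂L/∂z = ∂L/∂h · ∂h/∂z = 9 × 1 = 9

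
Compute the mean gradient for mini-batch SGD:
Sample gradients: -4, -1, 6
Average gradient = 0.3333

Average = (1/3)(-4 + -1 + 6) = 1/3 = 0.3333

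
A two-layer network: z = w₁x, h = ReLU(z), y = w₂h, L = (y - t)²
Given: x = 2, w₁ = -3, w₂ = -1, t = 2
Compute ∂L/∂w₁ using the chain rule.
∂L/∂w₁ = 0

Forward pass:
z = w₁x = -3×2 = -6
h = ReLU(-6) = 0
y = w₂h = -1×0 = 0

Backward pass:
∂L/∂y = 2(y - t) = 2(0 - 2) = -4
∂y/∂h = w₂ = -1
∂h/∂z = 0 (ReLU derivative)
∂z/∂w₁ = x = 2

∂L/∂w₁ = -4 × -1 × 0 × 2 = 0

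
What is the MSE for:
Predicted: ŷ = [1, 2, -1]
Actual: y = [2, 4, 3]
MSE = 7

MSE = (1/3)((1-2)² + (2-4)² + (-1-3)²) = (1/3)(1 + 4 + 16) = 7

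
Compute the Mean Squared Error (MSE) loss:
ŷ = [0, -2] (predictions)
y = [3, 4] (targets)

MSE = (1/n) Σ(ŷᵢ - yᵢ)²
MSE = 22.5

MSE = (1/2)((0-3)² + (-2-4)²) = (1/2)(9 + 36) = 22.5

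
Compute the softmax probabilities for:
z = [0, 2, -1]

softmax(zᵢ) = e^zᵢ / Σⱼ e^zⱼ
p = [0.1142, 0.8438, 0.042]

exp(z) = [1, 7.389, 0.3679]
Sum = 8.757
p = [0.1142, 0.8438, 0.042]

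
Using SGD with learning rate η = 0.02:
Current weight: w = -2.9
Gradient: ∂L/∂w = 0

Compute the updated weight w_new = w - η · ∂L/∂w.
w_new = -2.9

w_new = w - η·∂L/∂w = -2.9 - 0.02×(0) = -2.9 - (0) = -2.9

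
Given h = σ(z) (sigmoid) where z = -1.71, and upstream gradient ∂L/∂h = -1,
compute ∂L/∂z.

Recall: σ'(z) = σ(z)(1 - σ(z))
∂L/∂z = -0.1297

σ(-1.71) = 0.1532
σ'(-1.71) = σ(-1.71)(1 - σ(-1.71)) = 0.1532 × 0.8468 = 0.1297
∂L/∂z = ∂L/∂h · σ'(z) = -1 × 0.1297 = -0.1297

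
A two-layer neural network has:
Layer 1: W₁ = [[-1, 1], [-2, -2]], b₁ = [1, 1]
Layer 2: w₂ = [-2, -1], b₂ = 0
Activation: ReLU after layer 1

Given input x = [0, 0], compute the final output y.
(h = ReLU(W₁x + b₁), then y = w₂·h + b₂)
y = -3

Layer 1 pre-activation: z₁ = [1, 1]
After ReLU: h = [1, 1]
Layer 2 output: y = -2×1 + -1×1 + 0 = -3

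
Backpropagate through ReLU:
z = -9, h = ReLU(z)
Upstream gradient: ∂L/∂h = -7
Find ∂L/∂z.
∂L/∂z = 0

h = ReLU(-9) = 0
Since z < 0: ∂h/∂z = 0
∂L/∂z = ∂L/∂h · ∂h/∂z = -7 × 0 = 0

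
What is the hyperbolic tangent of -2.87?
-0.9936

tanh(-2.87) = (e^(-2.87) - e^(2.87))/(e^(-2.87) + e^(2.87)) = -0.9936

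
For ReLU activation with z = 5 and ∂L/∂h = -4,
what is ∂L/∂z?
∂L/∂z = -4

h = ReLU(5) = 5
Since z > 0: ∂h/∂z = 1
∂L/∂z = ∂L/∂h · ∂h/∂z = -4 × 1 = -4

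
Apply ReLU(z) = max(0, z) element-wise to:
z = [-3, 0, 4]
h = [0, 0, 4]

ReLU applied element-wise: max(0,-3)=0, max(0,0)=0, max(0,4)=4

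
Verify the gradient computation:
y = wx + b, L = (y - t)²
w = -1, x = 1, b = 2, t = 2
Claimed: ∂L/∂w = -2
Correct

y = (-1)(1) + 2 = 1
∂L/∂y = 2(y - t) = 2(1 - 2) = -2
∂y/∂w = x = 1
∂L/∂w = -2 × 1 = -2

Claimed value: -2
Correct: The correct gradient is -2.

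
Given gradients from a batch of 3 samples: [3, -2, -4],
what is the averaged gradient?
Average gradient = -1

Average = (1/3)(3 + -2 + -4) = -3/3 = -1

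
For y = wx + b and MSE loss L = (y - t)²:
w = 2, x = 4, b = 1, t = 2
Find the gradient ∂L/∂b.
∂L/∂b = 14

y = wx + b = (2)(4) + 1 = 9
∂L/∂y = 2(y - t) = 2(9 - 2) = 14
∂y/∂b = 1
∂L/∂b = ∂L/∂y · ∂y/∂b = 14 × 1 = 14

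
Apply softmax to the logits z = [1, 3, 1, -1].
p = [0.105, 0.7758, 0.105, 0.0142]

exp(z) = [2.718, 20.09, 2.718, 0.3679]
Sum = 25.89
p = [0.105, 0.7758, 0.105, 0.0142]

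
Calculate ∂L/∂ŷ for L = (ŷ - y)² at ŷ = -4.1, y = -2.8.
∂L/∂ŷ = -2.6

∂L/∂ŷ = 2(ŷ - y) = 2(-4.1 - -2.8) = 2(-1.3) = -2.6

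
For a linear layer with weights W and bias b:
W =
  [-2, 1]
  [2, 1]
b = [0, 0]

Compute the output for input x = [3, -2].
y = [-8, 4]

Wx = [-2×3 + 1×-2, 2×3 + 1×-2]
   = [-8, 4]
y = Wx + b = [-8 + 0, 4 + 0] = [-8, 4]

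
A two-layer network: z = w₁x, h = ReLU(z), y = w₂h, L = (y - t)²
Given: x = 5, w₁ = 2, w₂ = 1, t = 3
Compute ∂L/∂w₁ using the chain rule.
∂L/∂w₁ = 70

Forward pass:
z = w₁x = 2×5 = 10
h = ReLU(10) = 10
y = w₂h = 1×10 = 10

Backward pass:
∂L/∂y = 2(y - t) = 2(10 - 3) = 14
∂y/∂h = w₂ = 1
∂h/∂z = 1 (ReLU derivative)
∂z/∂w₁ = x = 5

∂L/∂w₁ = 14 × 1 × 1 × 5 = 70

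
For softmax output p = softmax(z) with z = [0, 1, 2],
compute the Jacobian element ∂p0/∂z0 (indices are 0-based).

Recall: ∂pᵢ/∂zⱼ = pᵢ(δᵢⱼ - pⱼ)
∂p0/∂z0 = 0.08193

p = softmax(z) = [0.09003, 0.2447, 0.6652]
p0 = 0.09003

∂p0/∂z0 = p0(1 - p0) = 0.09003 × (1 - 0.09003) = 0.08193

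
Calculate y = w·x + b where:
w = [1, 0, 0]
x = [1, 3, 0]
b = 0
y = 1

y = (1)(1) + (0)(3) + (0)(0) + 0 = 1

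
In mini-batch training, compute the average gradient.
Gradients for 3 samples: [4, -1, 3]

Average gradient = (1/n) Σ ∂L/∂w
Average gradient = 2

Average = (1/3)(4 + -1 + 3) = 6/3 = 2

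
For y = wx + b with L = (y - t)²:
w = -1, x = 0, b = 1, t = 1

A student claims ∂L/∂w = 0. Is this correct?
Correct

y = (-1)(0) + 1 = 1
∂L/∂y = 2(y - t) = 2(1 - 1) = 0
∂y/∂w = x = 0
∂L/∂w = 0 × 0 = 0

Claimed value: 0
Correct: The correct gradient is 0.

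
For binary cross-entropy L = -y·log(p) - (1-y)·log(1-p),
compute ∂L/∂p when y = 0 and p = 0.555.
∂L/∂p = 2.247

∂L/∂p = -y/p + (1-y)/(1-p) = 0 + 1/0.445 = 2.247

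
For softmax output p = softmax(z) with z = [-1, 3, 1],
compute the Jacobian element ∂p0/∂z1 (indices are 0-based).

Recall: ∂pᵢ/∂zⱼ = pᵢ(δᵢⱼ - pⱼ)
∂p0/∂z1 = -0.01376

p = softmax(z) = [0.01588, 0.8668, 0.1173]
p0 = 0.01588, p1 = 0.8668

∂p0/∂z1 = -p0 × p1 = -0.01588 × 0.8668 = -0.01376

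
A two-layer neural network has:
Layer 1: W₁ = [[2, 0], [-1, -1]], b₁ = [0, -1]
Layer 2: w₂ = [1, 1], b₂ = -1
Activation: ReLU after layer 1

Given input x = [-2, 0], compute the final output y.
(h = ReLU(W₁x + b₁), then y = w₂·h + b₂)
y = 0

Layer 1 pre-activation: z₁ = [-4, 1]
After ReLU: h = [0, 1]
Layer 2 output: y = 1×0 + 1×1 + -1 = 0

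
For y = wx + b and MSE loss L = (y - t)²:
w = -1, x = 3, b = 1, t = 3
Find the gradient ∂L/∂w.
∂L/∂w = -30

y = wx + b = (-1)(3) + 1 = -2
∂L/∂y = 2(y - t) = 2(-2 - 3) = -10
∂y/∂w = x = 3
∂L/∂w = ∂L/∂y · ∂y/∂w = -10 × 3 = -30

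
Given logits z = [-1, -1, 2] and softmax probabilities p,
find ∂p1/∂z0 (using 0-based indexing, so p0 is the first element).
∂p1/∂z0 = -0.00205

p = softmax(z) = [0.04528, 0.04528, 0.9094]
p1 = 0.04528, p0 = 0.04528

∂p1/∂z0 = -p1 × p0 = -0.04528 × 0.04528 = -0.00205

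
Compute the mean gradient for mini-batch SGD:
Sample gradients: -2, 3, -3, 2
Average gradient = 0

Average = (1/4)(-2 + 3 + -3 + 2) = 0/4 = 0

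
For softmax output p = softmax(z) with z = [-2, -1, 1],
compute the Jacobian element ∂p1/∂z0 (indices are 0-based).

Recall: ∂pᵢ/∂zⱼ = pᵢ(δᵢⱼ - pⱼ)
∂p1/∂z0 = -0.004797

p = softmax(z) = [0.04201, 0.1142, 0.8438]
p1 = 0.1142, p0 = 0.04201

∂p1/∂z0 = -p1 × p0 = -0.1142 × 0.04201 = -0.004797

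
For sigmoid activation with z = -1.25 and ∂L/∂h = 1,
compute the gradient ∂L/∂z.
∂L/∂z = 0.1731

σ(-1.25) = 0.2227
σ'(-1.25) = σ(-1.25)(1 - σ(-1.25)) = 0.2227 × 0.7773 = 0.1731
∂L/∂z = ∂L/∂h · σ'(z) = 1 × 0.1731 = 0.1731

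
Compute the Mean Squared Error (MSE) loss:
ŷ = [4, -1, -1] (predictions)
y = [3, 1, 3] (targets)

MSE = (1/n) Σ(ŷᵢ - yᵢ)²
MSE = 7

MSE = (1/3)((4-3)² + (-1-1)² + (-1-3)²) = (1/3)(1 + 4 + 16) = 7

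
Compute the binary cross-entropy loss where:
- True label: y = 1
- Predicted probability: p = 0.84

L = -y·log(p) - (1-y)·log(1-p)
L = 0.1744

L = -1·log(0.84) - 0·log(0.16) = -log(0.84) = 0.1744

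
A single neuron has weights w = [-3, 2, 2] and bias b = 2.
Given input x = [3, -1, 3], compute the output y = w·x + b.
y = -3

y = (-3)(3) + (2)(-1) + (2)(3) + 2 = -3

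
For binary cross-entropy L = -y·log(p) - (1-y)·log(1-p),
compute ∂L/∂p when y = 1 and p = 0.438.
∂L/∂p = -2.283

∂L/∂p = -y/p + (1-y)/(1-p) = -1/0.438 + 0 = -2.283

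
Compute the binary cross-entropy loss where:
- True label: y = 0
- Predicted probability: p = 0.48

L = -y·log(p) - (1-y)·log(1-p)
L = 0.6539

L = -0·log(0.48) - 1·log(0.52) = -log(0.52) = 0.6539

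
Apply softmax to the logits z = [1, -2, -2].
p = [0.9094, 0.0453, 0.0453]

exp(z) = [2.718, 0.1353, 0.1353]
Sum = 2.989
p = [0.9094, 0.0453, 0.0453]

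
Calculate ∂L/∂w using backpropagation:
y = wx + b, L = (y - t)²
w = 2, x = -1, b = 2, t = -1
∂L/∂w = -2

y = wx + b = (2)(-1) + 2 = 0
∂L/∂y = 2(y - t) = 2(0 - -1) = 2
∂y/∂w = x = -1
∂L/∂w = ∂L/∂y · ∂y/∂w = 2 × -1 = -2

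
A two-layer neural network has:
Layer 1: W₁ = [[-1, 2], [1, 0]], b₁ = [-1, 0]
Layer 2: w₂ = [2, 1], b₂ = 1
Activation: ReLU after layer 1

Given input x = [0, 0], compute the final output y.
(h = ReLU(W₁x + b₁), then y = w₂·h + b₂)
y = 1

Layer 1 pre-activation: z₁ = [-1, 0]
After ReLU: h = [0, 0]
Layer 2 output: y = 2×0 + 1×0 + 1 = 1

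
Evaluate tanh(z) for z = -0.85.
-0.6911

tanh(-0.85) = (e^(-0.85) - e^(0.85))/(e^(-0.85) + e^(0.85)) = -0.6911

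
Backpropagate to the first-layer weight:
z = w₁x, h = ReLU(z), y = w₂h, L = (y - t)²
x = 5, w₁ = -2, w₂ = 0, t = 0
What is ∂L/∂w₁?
∂L/∂w₁ = 0

Forward pass:
z = w₁x = -2×5 = -10
h = ReLU(-10) = 0
y = w₂h = 0×0 = 0

Backward pass:
∂L/∂y = 2(y - t) = 2(0 - 0) = 0
∂y/∂h = w₂ = 0
∂h/∂z = 0 (ReLU derivative)
∂z/∂w₁ = x = 5

∂L/∂w₁ = 0 × 0 × 0 × 5 = 0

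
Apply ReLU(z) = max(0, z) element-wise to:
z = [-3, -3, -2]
h = [0, 0, 0]

ReLU applied element-wise: max(0,-3)=0, max(0,-3)=0, max(0,-2)=0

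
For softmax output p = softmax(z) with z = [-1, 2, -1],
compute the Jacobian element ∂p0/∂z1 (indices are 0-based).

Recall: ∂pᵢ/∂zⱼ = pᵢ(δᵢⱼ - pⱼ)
∂p0/∂z1 = -0.04118

p = softmax(z) = [0.04528, 0.9094, 0.04528]
p0 = 0.04528, p1 = 0.9094

∂p0/∂z1 = -p0 × p1 = -0.04528 × 0.9094 = -0.04118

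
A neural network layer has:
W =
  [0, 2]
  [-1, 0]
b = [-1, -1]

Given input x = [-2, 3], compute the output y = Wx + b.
y = [5, 1]

Wx = [0×-2 + 2×3, -1×-2 + 0×3]
   = [6, 2]
y = Wx + b = [6 + -1, 2 + -1] = [5, 1]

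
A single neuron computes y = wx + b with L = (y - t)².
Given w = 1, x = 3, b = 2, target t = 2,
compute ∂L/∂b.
∂L/∂b = 6

y = wx + b = (1)(3) + 2 = 5
∂L/∂y = 2(y - t) = 2(5 - 2) = 6
∂y/∂b = 1
∂L/∂b = ∂L/∂y · ∂y/∂b = 6 × 1 = 6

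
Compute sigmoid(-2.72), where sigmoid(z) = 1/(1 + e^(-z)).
0.0618

sigmoid(-2.72) = 1/(1 + e^(2.72)) = 1/(1 + 15.18) = 0.0618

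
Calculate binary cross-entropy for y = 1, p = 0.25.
L = 1.386

L = -1·log(0.25) - 0·log(0.75) = -log(0.25) = 1.386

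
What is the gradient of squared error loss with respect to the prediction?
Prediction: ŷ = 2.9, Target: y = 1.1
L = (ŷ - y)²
∂L/∂ŷ = 3.6

∂L/∂ŷ = 2(ŷ - y) = 2(2.9 - 1.1) = 2(1.8) = 3.6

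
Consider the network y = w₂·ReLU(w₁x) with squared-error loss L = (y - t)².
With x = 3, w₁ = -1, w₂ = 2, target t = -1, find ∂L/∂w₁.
∂L/∂w₁ = 0

Forward pass:
z = w₁x = -1×3 = -3
h = ReLU(-3) = 0
y = w₂h = 2×0 = 0

Backward pass:
∂L/∂y = 2(y - t) = 2(0 - -1) = 2
∂y/∂h = w₂ = 2
∂h/∂z = 0 (ReLU derivative)
∂z/∂w₁ = x = 3

∂L/∂w₁ = 2 × 2 × 0 × 3 = 0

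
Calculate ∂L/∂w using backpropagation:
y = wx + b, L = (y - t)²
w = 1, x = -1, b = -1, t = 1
∂L/∂w = 6

y = wx + b = (1)(-1) + -1 = -2
∂L/∂y = 2(y - t) = 2(-2 - 1) = -6
∂y/∂w = x = -1
∂L/∂w = ∂L/∂y · ∂y/∂w = -6 × -1 = 6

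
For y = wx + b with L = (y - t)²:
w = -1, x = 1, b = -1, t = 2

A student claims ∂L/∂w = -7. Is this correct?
Incorrect

y = (-1)(1) + -1 = -2
∂L/∂y = 2(y - t) = 2(-2 - 2) = -8
∂y/∂w = x = 1
∂L/∂w = -8 × 1 = -8

Claimed value: -7
Incorrect: The correct gradient is -8.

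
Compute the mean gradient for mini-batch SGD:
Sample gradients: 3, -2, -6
Average gradient = -1.667

Average = (1/3)(3 + -2 + -6) = -5/3 = -1.667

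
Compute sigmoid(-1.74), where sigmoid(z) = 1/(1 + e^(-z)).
0.1493

sigmoid(-1.74) = 1/(1 + e^(1.74)) = 1/(1 + 5.697) = 0.1493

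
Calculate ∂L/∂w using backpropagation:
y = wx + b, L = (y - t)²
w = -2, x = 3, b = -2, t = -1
∂L/∂w = -42

y = wx + b = (-2)(3) + -2 = -8
∂L/∂y = 2(y - t) = 2(-8 - -1) = -14
∂y/∂w = x = 3
∂L/∂w = ∂L/∂y · ∂y/∂w = -14 × 3 = -42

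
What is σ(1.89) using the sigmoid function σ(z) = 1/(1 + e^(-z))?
0.8688

sigmoid(1.89) = 1/(1 + e^(-1.89)) = 1/(1 + 0.1511) = 0.8688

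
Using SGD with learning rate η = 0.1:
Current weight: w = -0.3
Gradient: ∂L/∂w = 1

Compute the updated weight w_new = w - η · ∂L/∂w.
w_new = -0.4

w_new = w - η·∂L/∂w = -0.3 - 0.1×(1) = -0.3 - (0.1) = -0.4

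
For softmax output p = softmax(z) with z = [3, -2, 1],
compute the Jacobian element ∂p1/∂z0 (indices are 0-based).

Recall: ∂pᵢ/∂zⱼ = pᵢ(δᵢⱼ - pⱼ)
∂p1/∂z0 = -0.005166

p = softmax(z) = [0.8756, 0.0059, 0.1185]
p1 = 0.0059, p0 = 0.8756

∂p1/∂z0 = -p1 × p0 = -0.0059 × 0.8756 = -0.005166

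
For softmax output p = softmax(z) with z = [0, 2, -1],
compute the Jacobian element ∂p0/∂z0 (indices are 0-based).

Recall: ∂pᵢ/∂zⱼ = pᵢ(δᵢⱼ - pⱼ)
∂p0/∂z0 = 0.1012

p = softmax(z) = [0.1142, 0.8438, 0.04201]
p0 = 0.1142

∂p0/∂z0 = p0(1 - p0) = 0.1142 × (1 - 0.1142) = 0.1012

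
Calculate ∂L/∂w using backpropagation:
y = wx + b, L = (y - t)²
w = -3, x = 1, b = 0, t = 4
∂L/∂w = -14

y = wx + b = (-3)(1) + 0 = -3
∂L/∂y = 2(y - t) = 2(-3 - 4) = -14
∂y/∂w = x = 1
∂L/∂w = ∂L/∂y · ∂y/∂w = -14 × 1 = -14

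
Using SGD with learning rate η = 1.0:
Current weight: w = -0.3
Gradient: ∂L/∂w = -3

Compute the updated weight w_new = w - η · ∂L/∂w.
w_new = 2.7

w_new = w - η·∂L/∂w = -0.3 - 1.0×(-3) = -0.3 - (-3) = 2.7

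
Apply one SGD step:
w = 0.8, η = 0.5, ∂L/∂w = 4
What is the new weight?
w_new = -1.2

w_new = w - η·∂L/∂w = 0.8 - 0.5×(4) = 0.8 - (2) = -1.2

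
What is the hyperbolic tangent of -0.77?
-0.6469

tanh(-0.77) = (e^(-0.77) - e^(0.77))/(e^(-0.77) + e^(0.77)) = -0.6469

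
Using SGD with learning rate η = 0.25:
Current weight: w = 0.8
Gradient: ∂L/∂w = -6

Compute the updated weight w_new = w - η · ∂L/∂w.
w_new = 2.3

w_new = w - η·∂L/∂w = 0.8 - 0.25×(-6) = 0.8 - (-1.5) = 2.3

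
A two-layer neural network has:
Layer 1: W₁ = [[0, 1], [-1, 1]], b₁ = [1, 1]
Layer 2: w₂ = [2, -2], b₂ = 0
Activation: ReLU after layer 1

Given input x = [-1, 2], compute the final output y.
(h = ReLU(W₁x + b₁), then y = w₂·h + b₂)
y = -2

Layer 1 pre-activation: z₁ = [3, 4]
After ReLU: h = [3, 4]
Layer 2 output: y = 2×3 + -2×4 + 0 = -2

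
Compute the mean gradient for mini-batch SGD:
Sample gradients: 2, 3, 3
Average gradient = 2.667

Average = (1/3)(2 + 3 + 3) = 8/3 = 2.667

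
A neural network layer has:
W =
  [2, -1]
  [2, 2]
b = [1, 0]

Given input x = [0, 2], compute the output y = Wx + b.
y = [-1, 4]

Wx = [2×0 + -1×2, 2×0 + 2×2]
   = [-2, 4]
y = Wx + b = [-2 + 1, 4 + 0] = [-1, 4]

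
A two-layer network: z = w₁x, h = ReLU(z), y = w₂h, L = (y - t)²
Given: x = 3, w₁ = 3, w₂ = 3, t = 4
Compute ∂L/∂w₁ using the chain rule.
∂L/∂w₁ = 414

Forward pass:
z = w₁x = 3×3 = 9
h = ReLU(9) = 9
y = w₂h = 3×9 = 27

Backward pass:
∂L/∂y = 2(y - t) = 2(27 - 4) = 46
∂y/∂h = w₂ = 3
∂h/∂z = 1 (ReLU derivative)
∂z/∂w₁ = x = 3

∂L/∂w₁ = 46 × 3 × 1 × 3 = 414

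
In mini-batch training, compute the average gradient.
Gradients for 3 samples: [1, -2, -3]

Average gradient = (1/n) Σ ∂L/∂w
Average gradient = -1.333

Average = (1/3)(1 + -2 + -3) = -4/3 = -1.333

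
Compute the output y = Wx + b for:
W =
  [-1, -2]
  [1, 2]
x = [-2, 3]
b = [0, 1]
y = [-4, 5]

Wx = [-1×-2 + -2×3, 1×-2 + 2×3]
   = [-4, 4]
y = Wx + b = [-4 + 0, 4 + 1] = [-4, 5]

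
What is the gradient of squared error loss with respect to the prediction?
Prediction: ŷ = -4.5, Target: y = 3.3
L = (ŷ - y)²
∂L/∂ŷ = -15.6

∂L/∂ŷ = 2(ŷ - y) = 2(-4.5 - 3.3) = 2(-7.8) = -15.6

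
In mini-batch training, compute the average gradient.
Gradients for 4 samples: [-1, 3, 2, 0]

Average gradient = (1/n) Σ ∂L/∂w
Average gradient = 1

Average = (1/4)(-1 + 3 + 2 + 0) = 4/4 = 1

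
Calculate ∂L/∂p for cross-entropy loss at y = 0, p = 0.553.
∂L/∂p = 2.237

∂L/∂p = -y/p + (1-y)/(1-p) = 0 + 1/0.447 = 2.237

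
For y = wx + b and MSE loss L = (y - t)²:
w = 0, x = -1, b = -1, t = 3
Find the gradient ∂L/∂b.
∂L/∂b = -8

y = wx + b = (0)(-1) + -1 = -1
∂L/∂y = 2(y - t) = 2(-1 - 3) = -8
∂y/∂b = 1
∂L/∂b = ∂L/∂y · ∂y/∂b = -8 × 1 = -8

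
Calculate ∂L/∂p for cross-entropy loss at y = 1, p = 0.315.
∂L/∂p = -3.175

∂L/∂p = -y/p + (1-y)/(1-p) = -1/0.315 + 0 = -3.175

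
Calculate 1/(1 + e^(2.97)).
0.0488

sigmoid(-2.97) = 1/(1 + e^(2.97)) = 1/(1 + 19.49) = 0.0488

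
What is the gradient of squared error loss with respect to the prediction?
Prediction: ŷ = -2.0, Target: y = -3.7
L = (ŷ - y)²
∂L/∂ŷ = 3.4

∂L/∂ŷ = 2(ŷ - y) = 2(-2.0 - -3.7) = 2(1.7) = 3.4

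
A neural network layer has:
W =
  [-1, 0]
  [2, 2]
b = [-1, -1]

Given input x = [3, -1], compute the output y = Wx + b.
y = [-4, 3]

Wx = [-1×3 + 0×-1, 2×3 + 2×-1]
   = [-3, 4]
y = Wx + b = [-3 + -1, 4 + -1] = [-4, 3]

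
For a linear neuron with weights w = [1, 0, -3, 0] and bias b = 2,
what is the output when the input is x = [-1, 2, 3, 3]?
y = -8

y = (1)(-1) + (0)(2) + (-3)(3) + (0)(3) + 2 = -8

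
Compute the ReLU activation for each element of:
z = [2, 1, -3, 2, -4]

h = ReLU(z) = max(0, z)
h = [2, 1, 0, 2, 0]

ReLU applied element-wise: max(0,2)=2, max(0,1)=1, max(0,-3)=0, max(0,2)=2, max(0,-4)=0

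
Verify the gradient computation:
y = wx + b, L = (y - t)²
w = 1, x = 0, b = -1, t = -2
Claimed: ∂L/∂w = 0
Correct

y = (1)(0) + -1 = -1
∂L/∂y = 2(y - t) = 2(-1 - -2) = 2
∂y/∂w = x = 0
∂L/∂w = 2 × 0 = 0

Claimed value: 0
Correct: The correct gradient is 0.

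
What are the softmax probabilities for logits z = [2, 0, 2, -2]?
p = [0.4643, 0.0628, 0.4643, 0.0085]

exp(z) = [7.389, 1, 7.389, 0.1353]
Sum = 15.91
p = [0.4643, 0.0628, 0.4643, 0.0085]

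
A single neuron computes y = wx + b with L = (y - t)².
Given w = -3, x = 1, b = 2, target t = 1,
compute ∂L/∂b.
∂L/∂b = -4

y = wx + b = (-3)(1) + 2 = -1
∂L/∂y = 2(y - t) = 2(-1 - 1) = -4
∂y/∂b = 1
∂L/∂b = ∂L/∂y · ∂y/∂b = -4 × 1 = -4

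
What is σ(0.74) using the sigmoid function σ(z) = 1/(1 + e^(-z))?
0.677

sigmoid(0.74) = 1/(1 + e^(-0.74)) = 1/(1 + 0.4771) = 0.677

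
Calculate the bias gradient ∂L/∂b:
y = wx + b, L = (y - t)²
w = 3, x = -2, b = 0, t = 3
∂L/∂b = -18

y = wx + b = (3)(-2) + 0 = -6
∂L/∂y = 2(y - t) = 2(-6 - 3) = -18
∂y/∂b = 1
∂L/∂b = ∂L/∂y · ∂y/∂b = -18 × 1 = -18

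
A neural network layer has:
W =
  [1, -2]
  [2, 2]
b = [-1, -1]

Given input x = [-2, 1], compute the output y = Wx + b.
y = [-5, -3]

Wx = [1×-2 + -2×1, 2×-2 + 2×1]
   = [-4, -2]
y = Wx + b = [-4 + -1, -2 + -1] = [-5, -3]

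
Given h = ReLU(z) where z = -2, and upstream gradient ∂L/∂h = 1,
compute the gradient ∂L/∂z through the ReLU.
∂L/∂z = 0

h = ReLU(-2) = 0
Since z < 0: ∂h/∂z = 0
∂L/∂z = ∂L/∂h · ∂h/∂z = 1 × 0 = 0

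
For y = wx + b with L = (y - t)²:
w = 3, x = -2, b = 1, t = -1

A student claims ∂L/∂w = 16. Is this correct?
Correct

y = (3)(-2) + 1 = -5
∂L/∂y = 2(y - t) = 2(-5 - -1) = -8
∂y/∂w = x = -2
∂L/∂w = -8 × -2 = 16

Claimed value: 16
Correct: The correct gradient is 16.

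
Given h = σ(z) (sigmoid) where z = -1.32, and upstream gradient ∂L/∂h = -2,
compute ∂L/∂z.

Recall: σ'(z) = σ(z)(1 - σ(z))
∂L/∂z = -0.3327

σ(-1.32) = 0.2108
σ'(-1.32) = σ(-1.32)(1 - σ(-1.32)) = 0.2108 × 0.7892 = 0.1664
∂L/∂z = ∂L/∂h · σ'(z) = -2 × 0.1664 = -0.3327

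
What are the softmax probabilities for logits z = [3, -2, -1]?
p = [0.9756, 0.0066, 0.0179]

exp(z) = [20.09, 0.1353, 0.3679]
Sum = 20.59
p = [0.9756, 0.0066, 0.0179]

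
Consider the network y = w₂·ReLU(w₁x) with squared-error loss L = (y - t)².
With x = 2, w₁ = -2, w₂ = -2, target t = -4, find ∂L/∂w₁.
∂L/∂w₁ = 0

Forward pass:
z = w₁x = -2×2 = -4
h = ReLU(-4) = 0
y = w₂h = -2×0 = 0

Backward pass:
∂L/∂y = 2(y - t) = 2(0 - -4) = 8
∂y/∂h = w₂ = -2
∂h/∂z = 0 (ReLU derivative)
∂z/∂w₁ = x = 2

∂L/∂w₁ = 8 × -2 × 0 × 2 = 0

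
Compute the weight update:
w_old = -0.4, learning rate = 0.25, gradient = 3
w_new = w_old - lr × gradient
w_new = -1.15

w_new = w - η·∂L/∂w = -0.4 - 0.25×(3) = -0.4 - (0.75) = -1.15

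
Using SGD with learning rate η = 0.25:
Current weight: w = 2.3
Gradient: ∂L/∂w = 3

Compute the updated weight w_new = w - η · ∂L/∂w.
w_new = 1.55

w_new = w - η·∂L/∂w = 2.3 - 0.25×(3) = 2.3 - (0.75) = 1.55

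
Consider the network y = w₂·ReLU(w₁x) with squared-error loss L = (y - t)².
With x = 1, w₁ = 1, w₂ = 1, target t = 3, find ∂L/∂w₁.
∂L/∂w₁ = -4

Forward pass:
z = w₁x = 1×1 = 1
h = ReLU(1) = 1
y = w₂h = 1×1 = 1

Backward pass:
∂L/∂y = 2(y - t) = 2(1 - 3) = -4
∂y/∂h = w₂ = 1
∂h/∂z = 1 (ReLU derivative)
∂z/∂w₁ = x = 1

∂L/∂w₁ = -4 × 1 × 1 × 1 = -4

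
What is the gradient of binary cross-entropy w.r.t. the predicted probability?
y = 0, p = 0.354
∂L/∂p = 1.548

∂L/∂p = -y/p + (1-y)/(1-p) = 0 + 1/0.646 = 1.548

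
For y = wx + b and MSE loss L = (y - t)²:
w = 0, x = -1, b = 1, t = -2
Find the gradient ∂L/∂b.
∂L/∂b = 6

y = wx + b = (0)(-1) + 1 = 1
∂L/∂y = 2(y - t) = 2(1 - -2) = 6
∂y/∂b = 1
∂L/∂b = ∂L/∂y · ∂y/∂b = 6 × 1 = 6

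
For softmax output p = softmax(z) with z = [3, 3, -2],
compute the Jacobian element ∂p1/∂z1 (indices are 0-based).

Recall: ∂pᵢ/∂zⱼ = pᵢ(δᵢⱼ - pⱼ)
∂p1/∂z1 = 0.25

p = softmax(z) = [0.4983, 0.4983, 0.003358]
p1 = 0.4983

∂p1/∂z1 = p1(1 - p1) = 0.4983 × (1 - 0.4983) = 0.25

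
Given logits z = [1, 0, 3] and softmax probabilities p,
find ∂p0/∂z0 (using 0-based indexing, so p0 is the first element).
∂p0/∂z0 = 0.1012

p = softmax(z) = [0.1142, 0.04201, 0.8438]
p0 = 0.1142

∂p0/∂z0 = p0(1 - p0) = 0.1142 × (1 - 0.1142) = 0.1012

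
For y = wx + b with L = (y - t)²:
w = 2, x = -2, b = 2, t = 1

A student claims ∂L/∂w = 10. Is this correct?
Incorrect

y = (2)(-2) + 2 = -2
∂L/∂y = 2(y - t) = 2(-2 - 1) = -6
∂y/∂w = x = -2
∂L/∂w = -6 × -2 = 12

Claimed value: 10
Incorrect: The correct gradient is 12.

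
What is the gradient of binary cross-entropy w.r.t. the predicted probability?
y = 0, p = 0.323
∂L/∂p = 1.477

∂L/∂p = -y/p + (1-y)/(1-p) = 0 + 1/0.677 = 1.477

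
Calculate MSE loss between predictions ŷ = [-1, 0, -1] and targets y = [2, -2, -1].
MSE = 4.333

MSE = (1/3)((-1-2)² + (0--2)² + (-1--1)²) = (1/3)(9 + 4 + 0) = 4.333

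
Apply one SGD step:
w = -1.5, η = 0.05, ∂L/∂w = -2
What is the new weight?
w_new = -1.4

w_new = w - η·∂L/∂w = -1.5 - 0.05×(-2) = -1.5 - (-0.1) = -1.4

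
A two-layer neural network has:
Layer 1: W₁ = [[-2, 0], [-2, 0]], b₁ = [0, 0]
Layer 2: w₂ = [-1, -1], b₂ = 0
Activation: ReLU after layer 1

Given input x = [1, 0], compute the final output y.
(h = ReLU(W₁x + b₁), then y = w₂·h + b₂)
y = 0

Layer 1 pre-activation: z₁ = [-2, -2]
After ReLU: h = [0, 0]
Layer 2 output: y = -1×0 + -1×0 + 0 = 0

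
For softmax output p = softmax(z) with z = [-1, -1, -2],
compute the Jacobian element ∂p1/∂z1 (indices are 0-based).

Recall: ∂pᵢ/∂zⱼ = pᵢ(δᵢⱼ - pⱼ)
∂p1/∂z1 = 0.244

p = softmax(z) = [0.4223, 0.4223, 0.1554]
p1 = 0.4223

∂p1/∂z1 = p1(1 - p1) = 0.4223 × (1 - 0.4223) = 0.244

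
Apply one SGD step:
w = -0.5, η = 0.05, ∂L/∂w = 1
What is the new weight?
w_new = -0.55

w_new = w - η·∂L/∂w = -0.5 - 0.05×(1) = -0.5 - (0.05) = -0.55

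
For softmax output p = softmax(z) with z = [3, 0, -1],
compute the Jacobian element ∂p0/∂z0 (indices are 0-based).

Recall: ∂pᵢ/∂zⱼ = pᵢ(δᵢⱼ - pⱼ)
∂p0/∂z0 = 0.0597

p = softmax(z) = [0.9362, 0.04661, 0.01715]
p0 = 0.9362

∂p0/∂z0 = p0(1 - p0) = 0.9362 × (1 - 0.9362) = 0.0597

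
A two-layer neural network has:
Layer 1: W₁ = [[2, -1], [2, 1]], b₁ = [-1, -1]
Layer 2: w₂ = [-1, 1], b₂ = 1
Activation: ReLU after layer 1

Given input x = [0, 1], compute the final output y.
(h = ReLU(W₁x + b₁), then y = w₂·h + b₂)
y = 1

Layer 1 pre-activation: z₁ = [-2, 0]
After ReLU: h = [0, 0]
Layer 2 output: y = -1×0 + 1×0 + 1 = 1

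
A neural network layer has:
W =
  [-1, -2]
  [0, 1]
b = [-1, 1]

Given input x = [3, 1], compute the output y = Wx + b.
y = [-6, 2]

Wx = [-1×3 + -2×1, 0×3 + 1×1]
   = [-5, 1]
y = Wx + b = [-5 + -1, 1 + 1] = [-6, 2]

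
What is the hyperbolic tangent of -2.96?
-0.9946

tanh(-2.96) = (e^(-2.96) - e^(2.96))/(e^(-2.96) + e^(2.96)) = -0.9946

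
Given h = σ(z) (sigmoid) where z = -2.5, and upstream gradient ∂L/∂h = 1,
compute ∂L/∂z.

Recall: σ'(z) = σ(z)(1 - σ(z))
∂L/∂z = 0.0701

σ(-2.5) = 0.07586
σ'(-2.5) = σ(-2.5)(1 - σ(-2.5)) = 0.07586 × 0.9241 = 0.0701
∂L/∂z = ∂L/∂h · σ'(z) = 1 × 0.0701 = 0.0701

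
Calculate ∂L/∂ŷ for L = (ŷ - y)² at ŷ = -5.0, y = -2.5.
∂L/∂ŷ = -5.0

∂L/∂ŷ = 2(ŷ - y) = 2(-5.0 - -2.5) = 2(-2.5) = -5.0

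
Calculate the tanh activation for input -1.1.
-0.8005

tanh(-1.1) = (e^(-1.1) - e^(1.1))/(e^(-1.1) + e^(1.1)) = -0.8005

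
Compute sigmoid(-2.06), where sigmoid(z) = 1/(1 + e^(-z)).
0.113

sigmoid(-2.06) = 1/(1 + e^(2.06)) = 1/(1 + 7.846) = 0.113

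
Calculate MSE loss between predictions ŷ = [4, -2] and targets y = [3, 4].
MSE = 18.5

MSE = (1/2)((4-3)² + (-2-4)²) = (1/2)(1 + 36) = 18.5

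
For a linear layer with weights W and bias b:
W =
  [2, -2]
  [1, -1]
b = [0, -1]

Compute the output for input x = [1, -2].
y = [6, 2]

Wx = [2×1 + -2×-2, 1×1 + -1×-2]
   = [6, 3]
y = Wx + b = [6 + 0, 3 + -1] = [6, 2]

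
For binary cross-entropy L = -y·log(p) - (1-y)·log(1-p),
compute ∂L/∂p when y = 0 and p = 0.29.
∂L/∂p = 1.408

∂L/∂p = -y/p + (1-y)/(1-p) = 0 + 1/0.71 = 1.408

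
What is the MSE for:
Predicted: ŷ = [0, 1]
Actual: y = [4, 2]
MSE = 8.5

MSE = (1/2)((0-4)² + (1-2)²) = (1/2)(16 + 1) = 8.5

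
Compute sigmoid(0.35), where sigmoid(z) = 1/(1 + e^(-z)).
0.5866

sigmoid(0.35) = 1/(1 + e^(-0.35)) = 1/(1 + 0.7047) = 0.5866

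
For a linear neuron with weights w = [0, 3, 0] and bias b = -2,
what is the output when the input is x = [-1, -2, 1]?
y = -8

y = (0)(-1) + (3)(-2) + (0)(1) + -2 = -8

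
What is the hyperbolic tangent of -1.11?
-0.8041

tanh(-1.11) = (e^(-1.11) - e^(1.11))/(e^(-1.11) + e^(1.11)) = -0.8041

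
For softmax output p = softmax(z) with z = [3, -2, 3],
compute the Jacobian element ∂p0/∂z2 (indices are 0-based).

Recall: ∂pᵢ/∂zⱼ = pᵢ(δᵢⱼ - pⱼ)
∂p0/∂z2 = -0.2483

p = softmax(z) = [0.4983, 0.003358, 0.4983]
p0 = 0.4983, p2 = 0.4983

∂p0/∂z2 = -p0 × p2 = -0.4983 × 0.4983 = -0.2483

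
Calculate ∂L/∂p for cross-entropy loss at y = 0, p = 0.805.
∂L/∂p = 5.128

∂L/∂p = -y/p + (1-y)/(1-p) = 0 + 1/0.195 = 5.128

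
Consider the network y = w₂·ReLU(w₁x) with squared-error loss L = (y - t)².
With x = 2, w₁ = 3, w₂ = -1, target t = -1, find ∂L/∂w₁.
∂L/∂w₁ = 20

Forward pass:
z = w₁x = 3×2 = 6
h = ReLU(6) = 6
y = w₂h = -1×6 = -6

Backward pass:
∂L/∂y = 2(y - t) = 2(-6 - -1) = -10
∂y/∂h = w₂ = -1
∂h/∂z = 1 (ReLU derivative)
∂z/∂w₁ = x = 2

∂L/∂w₁ = -10 × -1 × 1 × 2 = 20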